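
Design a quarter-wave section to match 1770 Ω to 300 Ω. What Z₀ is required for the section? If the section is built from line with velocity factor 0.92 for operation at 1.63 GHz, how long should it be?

Z_qwt ≈ 729 Ω; length ≈ 4.23 cm

Z_qwt = √(Z_0·R_L) = √(300 × 1770) = √531000
λ = 0.92·c/f = 0.169 m, so l = λ/4 = 0.0423 m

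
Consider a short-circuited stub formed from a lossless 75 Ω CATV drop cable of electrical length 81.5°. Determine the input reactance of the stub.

X_in ≈ 502 Ω (inductive)

tan(βl) = 6.69
For a short-circuited stub, Z_in = jZ_0·tan(βl)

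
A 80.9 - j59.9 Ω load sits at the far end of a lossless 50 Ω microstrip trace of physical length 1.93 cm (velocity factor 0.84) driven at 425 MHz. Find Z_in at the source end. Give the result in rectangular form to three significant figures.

λ = v/f = 0.84·c / 425 MHz = 0.593 m
βl = 2π·l/λ = 2π × 0.0325 = 11.7°
tan(βl) = tan(11.7°) = 0.207
Z_in = Z_0·(Z_L + jZ_0·tanβl)/(Z_0 + jZ_L·tanβl)
     = 50·(80.9 − j49.5)/(62.4 + j16.8)

Z_in ≈ 50.5 − j53.2 Ω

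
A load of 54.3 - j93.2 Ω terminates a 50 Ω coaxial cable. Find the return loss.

RL ≈ 3.52 dB

Γ = (4.3 − j93.2)/(104.3 − j93.2), |Γ| = 0.667
RL = −20·log₁₀|Γ| = −20·log₁₀(0.667)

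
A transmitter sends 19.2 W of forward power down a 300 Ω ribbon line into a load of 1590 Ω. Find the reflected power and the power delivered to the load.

P_reflected ≈ 8.94 W; P_delivered ≈ 10.3 W

Γ = (1590 − 300)/(1590 + 300) = 0.683
|Γ|² = 0.466
P_refl = |Γ|²·P_inc = 8.94 W, P_del = (1 − |Γ|²)·P_inc = 10.3 W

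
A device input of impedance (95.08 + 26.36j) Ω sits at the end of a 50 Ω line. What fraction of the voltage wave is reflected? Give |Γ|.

|Γ| ≈ 0.354

Γ = (Z_L − Z_0)/(Z_L + Z_0) = (45.08 + j26.36)/(145.1 + j26.36)
|Γ| = 52.2/147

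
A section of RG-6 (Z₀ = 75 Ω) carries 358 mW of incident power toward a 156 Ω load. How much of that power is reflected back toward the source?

Γ = (156 − 75)/(156 + 75) = 0.351
|Γ|² = 0.123
P_refl = |Γ|²·P_inc = 44 mW, P_del = (1 − |Γ|²)·P_inc = 314 mW

P_reflected ≈ 44 mW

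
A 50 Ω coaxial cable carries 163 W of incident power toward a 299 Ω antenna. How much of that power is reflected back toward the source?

P_reflected ≈ 83 W

Γ = (299 − 50)/(299 + 50) = 0.713
|Γ|² = 0.509
P_refl = |Γ|²·P_inc = 83 W, P_del = (1 − |Γ|²)·P_inc = 80 W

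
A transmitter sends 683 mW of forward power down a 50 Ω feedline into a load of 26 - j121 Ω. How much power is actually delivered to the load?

|Γ| = |(-24 − j121)/(76 − j121)| = 0.863
|Γ|² = 0.745
P_refl = |Γ|²·P_inc = 509 mW, P_del = (1 − |Γ|²)·P_inc = 174 mW

P_delivered ≈ 174 mW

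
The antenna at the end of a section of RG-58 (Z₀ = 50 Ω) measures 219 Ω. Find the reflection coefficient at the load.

Γ = 0.628

Γ = (Z_L − Z_0)/(Z_L + Z_0) = (219 − 50)/(219 + 50) = 169/269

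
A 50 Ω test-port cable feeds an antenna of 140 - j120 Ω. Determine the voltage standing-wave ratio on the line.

VSWR ≈ 5.01

Γ = (Z_L − Z_0)/(Z_L + Z_0) = (90 − j120)/(190 − j120)
|Γ| = 150/225 = 0.667
VSWR = (1 + |Γ|)/(1 − |Γ|) = 1.67/0.333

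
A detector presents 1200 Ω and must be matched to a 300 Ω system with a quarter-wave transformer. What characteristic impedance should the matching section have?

Z_qwt = √(Z_0·R_L) = √(300 × 1200) = √360000

Z_qwt ≈ 600 Ω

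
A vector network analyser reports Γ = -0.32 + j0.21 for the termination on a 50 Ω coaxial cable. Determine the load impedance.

Z_L ≈ 23.9 + j11.8 Ω

Z_L = Z_0·(1 + Γ)/(1 − Γ) = 50·(0.68 + j0.21)/(1.32 − j0.21)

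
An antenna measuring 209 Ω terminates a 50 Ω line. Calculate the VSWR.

For a purely resistive load, VSWR = R_L/Z_0 or Z_0/R_L (whichever > 1) = 209/50

VSWR ≈ 4.18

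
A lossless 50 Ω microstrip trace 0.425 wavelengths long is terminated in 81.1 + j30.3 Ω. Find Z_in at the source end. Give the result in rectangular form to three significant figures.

βl = 2π × 0.425 = 153°
tan(βl) = tan(153°) = -0.51
Z_in = Z_0·(Z_L + jZ_0·tanβl)/(Z_0 + jZ_L·tanβl)
     = 50·(81.1 + j4.82)/(65.4 − j41.3)

Z_in ≈ 42.6 + j30.6 Ω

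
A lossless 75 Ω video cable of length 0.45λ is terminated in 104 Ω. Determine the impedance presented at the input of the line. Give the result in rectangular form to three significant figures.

Z_in ≈ 95.6 + j18.7 Ω

βl = 2π × 0.45 = 162°
tan(βl) = tan(162°) = -0.325
Z_in = Z_0·(Z_L + jZ_0·tanβl)/(Z_0 + jZ_L·tanβl)
     = 75·(104 − j24.4)/(75 − j33.8)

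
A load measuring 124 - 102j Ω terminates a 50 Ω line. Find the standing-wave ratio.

VSWR ≈ 4.33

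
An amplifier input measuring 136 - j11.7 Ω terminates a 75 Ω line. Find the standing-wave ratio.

Γ = (Z_L − Z_0)/(Z_L + Z_0) = (61 − j11.7)/(211 − j11.7)
|Γ| = 62.1/211 = 0.294
VSWR = (1 + |Γ|)/(1 − |Γ|) = 1.29/0.706

VSWR ≈ 1.83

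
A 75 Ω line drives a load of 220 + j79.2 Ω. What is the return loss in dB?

RL ≈ 5.34 dB

Γ = (145 + j79.2)/(295 + j79.2), |Γ| = 0.541
RL = −20·log₁₀|Γ| = −20·log₁₀(0.541)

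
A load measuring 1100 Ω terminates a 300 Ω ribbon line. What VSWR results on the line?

VSWR ≈ 3.67

For a purely resistive load, VSWR = R_L/Z_0 or Z_0/R_L (whichever > 1) = 1100/300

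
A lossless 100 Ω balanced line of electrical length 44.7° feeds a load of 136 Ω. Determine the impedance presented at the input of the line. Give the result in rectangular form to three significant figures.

tan(βl) = tan(44.7°) = 0.99
Z_in = Z_0·(Z_L + jZ_0·tanβl)/(Z_0 + jZ_L·tanβl)
     = 100·(136 + j99)/(100 + j135)

Z_in ≈ 95.8 − j29.9 Ω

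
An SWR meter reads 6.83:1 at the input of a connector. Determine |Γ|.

|Γ| ≈ 0.745

|Γ| = (S − 1)/(S + 1) = (6.83 − 1)/(6.83 + 1) = 5.83/7.83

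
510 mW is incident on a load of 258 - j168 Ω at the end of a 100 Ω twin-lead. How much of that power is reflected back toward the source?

P_reflected ≈ 173 mW

|Γ| = |(158 − j168)/(358 − j168)| = 0.583
|Γ|² = 0.34
P_refl = |Γ|²·P_inc = 173 mW, P_del = (1 − |Γ|²)·P_inc = 337 mW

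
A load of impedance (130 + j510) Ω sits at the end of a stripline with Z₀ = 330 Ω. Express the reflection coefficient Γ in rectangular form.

Γ ≈ 0.356 + j0.714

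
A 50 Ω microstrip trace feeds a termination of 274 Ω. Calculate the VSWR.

VSWR ≈ 5.48

Γ = (274 − 50)/(274 + 50) = 0.691
VSWR = (1 + 0.691)/(1 − 0.691)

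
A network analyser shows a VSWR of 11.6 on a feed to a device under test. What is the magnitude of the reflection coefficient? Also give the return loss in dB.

|Γ| ≈ 0.841; return loss ≈ 1.5 dB

|Γ| = (S − 1)/(S + 1) = (11.6 − 1)/(11.6 + 1) = 10.6/12.6
RL = −20·log₁₀|Γ| = −20·log₁₀(0.841)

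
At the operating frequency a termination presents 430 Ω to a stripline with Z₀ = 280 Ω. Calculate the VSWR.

VSWR ≈ 1.54

For a purely resistive load, VSWR = R_L/Z_0 or Z_0/R_L (whichever > 1) = 430/280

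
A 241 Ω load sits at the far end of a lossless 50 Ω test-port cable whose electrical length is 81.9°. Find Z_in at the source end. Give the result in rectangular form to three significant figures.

Z_in ≈ 10.6 − j6.8 Ω

tan(βl) = tan(81.9°) = 7.03
Z_in = Z_0·(Z_L + jZ_0·tanβl)/(Z_0 + jZ_L·tanβl)
     = 50·(241 + j351)/(50 + j1690)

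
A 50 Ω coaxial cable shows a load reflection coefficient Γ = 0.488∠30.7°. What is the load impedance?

Z_L = Z_0·(1 + Γ)/(1 − Γ) = 50·(1.42 + j0.249)/(0.58 − j0.249)

Z_L ≈ 95.5 + j62.5 Ω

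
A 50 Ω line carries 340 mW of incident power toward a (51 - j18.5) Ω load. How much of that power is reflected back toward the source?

|Γ| = |(1 − j18.5)/(101 − j18.5)| = 0.18
|Γ|² = 0.0326
P_refl = |Γ|²·P_inc = 11.1 mW, P_del = (1 − |Γ|²)·P_inc = 329 mW

P_reflected ≈ 11.1 mW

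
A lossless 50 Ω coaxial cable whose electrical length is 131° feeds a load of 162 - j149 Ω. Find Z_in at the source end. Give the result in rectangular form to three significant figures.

Z_in ≈ 19 + j55.9 Ω

tan(βl) = tan(131°) = -1.15
Z_in = Z_0·(Z_L + jZ_0·tanβl)/(Z_0 + jZ_L·tanβl)
     = 50·(162 − j207)/(-121 − j186)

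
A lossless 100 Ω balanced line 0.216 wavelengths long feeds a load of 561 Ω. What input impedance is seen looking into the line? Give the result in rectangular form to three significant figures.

βl = 2π × 0.216 = 77.8°
tan(βl) = tan(77.8°) = 4.61
Z_in = Z_0·(Z_L + jZ_0·tanβl)/(Z_0 + jZ_L·tanβl)
     = 100·(561 + j461)/(100 + j2590)

Z_in ≈ 18.6 − j21 Ω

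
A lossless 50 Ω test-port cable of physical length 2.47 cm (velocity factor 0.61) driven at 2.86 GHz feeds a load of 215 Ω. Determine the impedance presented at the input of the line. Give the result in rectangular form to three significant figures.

λ = v/f = 0.61·c / 2.86 GHz = 0.064 m
βl = 2π·l/λ = 2π × 0.386 = 139°
tan(βl) = tan(139°) = -0.87
Z_in = Z_0·(Z_L + jZ_0·tanβl)/(Z_0 + jZ_L·tanβl)
     = 50·(215 − j43.5)/(50 − j187)

Z_in ≈ 25.2 + j50.7 Ω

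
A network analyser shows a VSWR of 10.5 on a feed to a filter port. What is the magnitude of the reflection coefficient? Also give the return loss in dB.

|Γ| ≈ 0.826; return loss ≈ 1.66 dB

|Γ| = (S − 1)/(S + 1) = (10.5 − 1)/(10.5 + 1) = 9.5/11.5
RL = −20·log₁₀|Γ| = −20·log₁₀(0.826)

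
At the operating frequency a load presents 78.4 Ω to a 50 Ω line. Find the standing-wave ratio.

VSWR ≈ 1.57

Γ = (78.4 − 50)/(78.4 + 50) = 0.221
VSWR = (1 + 0.221)/(1 − 0.221)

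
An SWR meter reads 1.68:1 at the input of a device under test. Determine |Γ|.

|Γ| = (S − 1)/(S + 1) = (1.68 − 1)/(1.68 + 1) = 0.68/2.68

|Γ| ≈ 0.254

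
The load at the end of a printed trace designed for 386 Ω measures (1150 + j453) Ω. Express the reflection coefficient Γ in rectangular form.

Γ = (Z_L − Z_0)/(Z_L + Z_0) = (764 + j453)/(1536 + j453)

Γ ≈ 0.538 + j0.136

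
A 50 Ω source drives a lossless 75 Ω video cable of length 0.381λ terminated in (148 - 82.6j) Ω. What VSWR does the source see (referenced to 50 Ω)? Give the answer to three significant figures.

VSWR ≈ 3.6

βl = 2π × 0.381 = 137°
tan(βl) = -0.927
Z_in = Z_0·(Z_L + jZ_0·tanβl)/(Z_0 + jZ_L·tanβl) = 82.2 + j81.8 Ω
Γ_s = (Z_in − Z_s)/(Z_in + Z_s) = (32.2 + j81.8)/(132 + j81.8), |Γ_s| = 0.566
VSWR = (1 + |Γ_s|)/(1 − |Γ_s|)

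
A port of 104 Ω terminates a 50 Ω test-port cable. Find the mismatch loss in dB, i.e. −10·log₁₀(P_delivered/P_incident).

mismatch loss ≈ 0.57 dB

Γ = (104 − 50)/(104 + 50) = 0.351
|Γ|² = 0.123, so P_del/P_inc = 1 − |Γ|² = 0.877
ML = −10·log₁₀(1 − |Γ|²)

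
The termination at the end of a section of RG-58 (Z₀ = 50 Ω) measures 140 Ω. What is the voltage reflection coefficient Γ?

Γ = (Z_L − Z_0)/(Z_L + Z_0) = (140 − 50)/(140 + 50) = 90/190

Γ = 0.474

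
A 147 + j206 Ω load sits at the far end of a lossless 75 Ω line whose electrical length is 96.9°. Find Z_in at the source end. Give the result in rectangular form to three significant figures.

Z_in ≈ 12.4 − j9.01 Ω

tan(βl) = tan(96.9°) = -8.26
Z_in = Z_0·(Z_L + jZ_0·tanβl)/(Z_0 + jZ_L·tanβl)
     = 75·(147 − j414)/(1780 − j1210)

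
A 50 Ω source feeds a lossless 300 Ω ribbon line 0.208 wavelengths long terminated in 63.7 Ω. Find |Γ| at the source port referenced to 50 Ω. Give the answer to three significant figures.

|Γ| ≈ 0.927

βl = 2π × 0.208 = 74.9°
tan(βl) = 3.7
Z_in = Z_0·(Z_L + jZ_0·tanβl)/(Z_0 + jZ_L·tanβl) = 579 + j655 Ω
Γ_s = (Z_in − Z_s)/(Z_in + Z_s) = (529 + j655)/(629 + j655), |Γ_s| = 0.927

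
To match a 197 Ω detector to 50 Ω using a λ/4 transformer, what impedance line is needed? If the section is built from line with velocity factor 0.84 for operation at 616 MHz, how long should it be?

Z_qwt ≈ 99.2 Ω; length ≈ 10.2 cm

Z_qwt = √(Z_0·R_L) = √(50 × 197) = √9850
λ = 0.84·c/f = 0.409 m, so l = λ/4 = 0.102 m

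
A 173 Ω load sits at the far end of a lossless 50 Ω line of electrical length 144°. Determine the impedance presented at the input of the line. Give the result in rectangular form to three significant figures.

Z_in ≈ 36.1 + j54.5 Ω

tan(βl) = tan(144°) = -0.727
Z_in = Z_0·(Z_L + jZ_0·tanβl)/(Z_0 + jZ_L·tanβl)
     = 50·(173 − j36.3)/(50 − j126)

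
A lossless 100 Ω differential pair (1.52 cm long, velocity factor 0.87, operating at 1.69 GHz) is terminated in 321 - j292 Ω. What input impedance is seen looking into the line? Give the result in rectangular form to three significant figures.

Z_in ≈ 32.9 − j96.2 Ω

λ = v/f = 0.87·c / 1.69 GHz = 0.154 m
βl = 2π·l/λ = 2π × 0.0984 = 35.4°
tan(βl) = tan(35.4°) = 0.711
Z_in = Z_0·(Z_L + jZ_0·tanβl)/(Z_0 + jZ_L·tanβl)
     = 100·(321 − j221)/(308 + j228)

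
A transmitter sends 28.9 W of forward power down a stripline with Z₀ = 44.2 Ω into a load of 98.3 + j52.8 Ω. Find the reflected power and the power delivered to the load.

P_reflected ≈ 7.15 W; P_delivered ≈ 21.7 W

|Γ| = |(54.1 + j52.8)/(142.5 + j52.8)| = 0.497
|Γ|² = 0.247
P_refl = |Γ|²·P_inc = 7.15 W, P_del = (1 − |Γ|²)·P_inc = 21.7 W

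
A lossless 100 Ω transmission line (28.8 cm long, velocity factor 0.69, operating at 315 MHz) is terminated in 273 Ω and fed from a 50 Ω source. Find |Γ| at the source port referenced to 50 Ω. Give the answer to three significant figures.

|Γ| ≈ 0.663

λ = v/f = 0.69·c / 315 MHz = 0.657 m
βl = 2π·l/λ = 2π × 0.438 = 158°
tan(βl) = -0.409
Z_in = Z_0·(Z_L + jZ_0·tanβl)/(Z_0 + jZ_L·tanβl) = 142 + j117 Ω
Γ_s = (Z_in − Z_s)/(Z_in + Z_s) = (91.9 + j117)/(192 + j117), |Γ_s| = 0.663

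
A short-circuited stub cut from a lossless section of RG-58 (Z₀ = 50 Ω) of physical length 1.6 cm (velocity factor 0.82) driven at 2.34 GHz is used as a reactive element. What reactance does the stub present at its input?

λ = v/f = 0.82·c / 2.34 GHz = 0.105 m
βl = 2π·l/λ = 2π × 0.152 = 54.8°
tan(βl) = 1.42
For a short-circuited stub, Z_in = jZ_0·tan(βl)

X_in ≈ 70.9 Ω (inductive)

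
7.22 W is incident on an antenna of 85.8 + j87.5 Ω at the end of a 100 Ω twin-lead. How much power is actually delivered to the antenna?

|Γ| = |(-14.2 + j87.5)/(185.8 + j87.5)| = 0.432
|Γ|² = 0.186
P_refl = |Γ|²·P_inc = 1.35 W, P_del = (1 − |Γ|²)·P_inc = 5.87 W

P_delivered ≈ 5.87 W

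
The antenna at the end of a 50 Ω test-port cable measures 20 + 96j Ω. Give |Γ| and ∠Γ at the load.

Γ = (Z_L − Z_0)/(Z_L + Z_0) = (-30 + j96)/(70 + j96)
|Γ| = 101/119 = 0.847

Γ ≈ 0.847 ∠ 53.5°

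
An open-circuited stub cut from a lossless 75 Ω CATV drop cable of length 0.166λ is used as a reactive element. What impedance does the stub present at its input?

Z_in ≈ −j43.7 Ω

βl = 2π × 0.166 = 59.8°
tan(βl) = 1.72
For an open-circuited stub, Z_in = −jZ_0·cot(βl) = −jZ_0/tan(βl)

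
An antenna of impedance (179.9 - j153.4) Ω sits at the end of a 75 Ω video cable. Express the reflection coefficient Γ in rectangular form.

Γ = (Z_L − Z_0)/(Z_L + Z_0) = (104.9 − j153.4)/(254.9 − j153.4)

Γ ≈ 0.568 − j0.26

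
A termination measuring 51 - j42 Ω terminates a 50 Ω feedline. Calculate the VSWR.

VSWR ≈ 2.25

Γ = (Z_L − Z_0)/(Z_L + Z_0) = (1 − j42)/(101 − j42)
|Γ| = 42/109 = 0.384
VSWR = (1 + |Γ|)/(1 − |Γ|) = 1.38/0.616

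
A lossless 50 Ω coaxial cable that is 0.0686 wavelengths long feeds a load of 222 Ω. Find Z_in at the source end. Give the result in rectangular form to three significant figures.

βl = 2π × 0.0686 = 24.7°
tan(βl) = tan(24.7°) = 0.46
Z_in = Z_0·(Z_L + jZ_0·tanβl)/(Z_0 + jZ_L·tanβl)
     = 50·(222 + j23)/(50 + j102)

Z_in ≈ 52 − j83.2 Ω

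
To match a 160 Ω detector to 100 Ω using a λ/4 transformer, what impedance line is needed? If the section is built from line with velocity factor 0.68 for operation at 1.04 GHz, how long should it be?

Z_qwt = √(Z_0·R_L) = √(100 × 160) = √16000
λ = 0.68·c/f = 0.196 m, so l = λ/4 = 0.049 m

Z_qwt ≈ 126 Ω; length ≈ 4.9 cm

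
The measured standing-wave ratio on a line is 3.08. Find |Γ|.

|Γ| ≈ 0.51

|Γ| = (S − 1)/(S + 1) = (3.08 − 1)/(3.08 + 1) = 2.08/4.08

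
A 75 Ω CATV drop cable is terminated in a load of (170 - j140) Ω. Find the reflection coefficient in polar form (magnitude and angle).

Γ = (Z_L − Z_0)/(Z_L + Z_0) = (95 − j140)/(245 − j140)
|Γ| = 169/282 = 0.6

Γ ≈ 0.6 ∠ -26.1°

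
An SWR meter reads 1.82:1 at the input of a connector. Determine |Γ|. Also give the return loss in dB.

|Γ| ≈ 0.291; return loss ≈ 10.7 dB

|Γ| = (S − 1)/(S + 1) = (1.82 − 1)/(1.82 + 1) = 0.82/2.82
RL = −20·log₁₀|Γ| = −20·log₁₀(0.291)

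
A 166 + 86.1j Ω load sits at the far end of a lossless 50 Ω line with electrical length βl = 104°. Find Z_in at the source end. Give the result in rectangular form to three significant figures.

tan(βl) = tan(104°) = -4.01
Z_in = Z_0·(Z_L + jZ_0·tanβl)/(Z_0 + jZ_L·tanβl)
     = 50·(166 − j114)/(395 − j666)

Z_in ≈ 11.8 + j5.44 Ω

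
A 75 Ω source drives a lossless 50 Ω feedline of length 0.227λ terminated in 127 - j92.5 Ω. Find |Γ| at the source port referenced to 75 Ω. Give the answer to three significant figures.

βl = 2π × 0.227 = 81.7°
tan(βl) = 6.87
Z_in = Z_0·(Z_L + jZ_0·tanβl)/(Z_0 + jZ_L·tanβl) = 12.4 + j2.49 Ω
Γ_s = (Z_in − Z_s)/(Z_in + Z_s) = (-62.6 + j2.49)/(87.4 + j2.49), |Γ_s| = 0.716

|Γ| ≈ 0.716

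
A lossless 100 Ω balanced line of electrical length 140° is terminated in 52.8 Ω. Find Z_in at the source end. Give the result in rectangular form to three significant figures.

tan(βl) = tan(140°) = -0.839
Z_in = Z_0·(Z_L + jZ_0·tanβl)/(Z_0 + jZ_L·tanβl)
     = 100·(52.8 − j83.9)/(100 − j44.3)

Z_in ≈ 75.2 − j50.6 Ω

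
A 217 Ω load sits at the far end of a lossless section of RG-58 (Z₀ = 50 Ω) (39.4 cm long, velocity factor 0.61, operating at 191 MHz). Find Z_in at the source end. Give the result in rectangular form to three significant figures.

Z_in ≈ 36.2 + j66.8 Ω

λ = v/f = 0.61·c / 191 MHz = 0.958 m
βl = 2π·l/λ = 2π × 0.411 = 148°
tan(βl) = tan(148°) = -0.624
Z_in = Z_0·(Z_L + jZ_0·tanβl)/(Z_0 + jZ_L·tanβl)
     = 50·(217 − j31.2)/(50 − j135)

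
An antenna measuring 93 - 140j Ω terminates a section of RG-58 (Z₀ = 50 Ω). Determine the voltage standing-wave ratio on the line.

VSWR ≈ 6.46

Γ = (Z_L − Z_0)/(Z_L + Z_0) = (43 − j140)/(143 − j140)
|Γ| = 146/200 = 0.732
VSWR = (1 + |Γ|)/(1 − |Γ|) = 1.73/0.268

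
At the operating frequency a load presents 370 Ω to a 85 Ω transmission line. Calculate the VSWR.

VSWR ≈ 4.35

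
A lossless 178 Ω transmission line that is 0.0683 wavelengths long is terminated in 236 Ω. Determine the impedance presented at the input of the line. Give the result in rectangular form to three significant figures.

βl = 2π × 0.0683 = 24.6°
tan(βl) = tan(24.6°) = 0.458
Z_in = Z_0·(Z_L + jZ_0·tanβl)/(Z_0 + jZ_L·tanβl)
     = 178·(236 + j81.4)/(178 + j108)

Z_in ≈ 209 − j45.1 Ω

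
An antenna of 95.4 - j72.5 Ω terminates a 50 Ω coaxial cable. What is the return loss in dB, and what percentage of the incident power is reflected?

RL ≈ 5.57 dB; 27.7% of incident power reflected

Γ = (45.4 − j72.5)/(145.4 − j72.5), |Γ| = 0.526
RL = −20·log₁₀(0.526) = 5.57 dB
P_refl/P_inc = |Γ|² = 0.277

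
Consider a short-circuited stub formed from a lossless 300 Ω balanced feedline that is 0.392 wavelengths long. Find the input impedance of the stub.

Z_in ≈ −j242 Ω

βl = 2π × 0.392 = 141°
tan(βl) = -0.806
For a short-circuited stub, Z_in = jZ_0·tan(βl)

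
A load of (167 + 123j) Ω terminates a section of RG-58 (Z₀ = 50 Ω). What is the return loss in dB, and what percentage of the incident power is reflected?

Γ = (117 + j123)/(217 + j123), |Γ| = 0.681
RL = −20·log₁₀(0.681) = 3.34 dB
P_refl/P_inc = |Γ|² = 0.463

RL ≈ 3.34 dB; 46.3% of incident power reflected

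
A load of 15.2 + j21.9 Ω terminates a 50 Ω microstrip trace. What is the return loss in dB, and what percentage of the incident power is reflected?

Γ = (-34.8 + j21.9)/(65.2 + j21.9), |Γ| = 0.598
RL = −20·log₁₀(0.598) = 4.47 dB
P_refl/P_inc = |Γ|² = 0.357

RL ≈ 4.47 dB; 35.7% of incident power reflected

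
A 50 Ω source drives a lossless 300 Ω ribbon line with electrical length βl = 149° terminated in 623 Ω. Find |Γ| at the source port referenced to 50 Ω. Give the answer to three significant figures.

tan(βl) = -0.601
Z_in = Z_0·(Z_L + jZ_0·tanβl)/(Z_0 + jZ_L·tanβl) = 332 + j234 Ω
Γ_s = (Z_in − Z_s)/(Z_in + Z_s) = (282 + j234)/(382 + j234), |Γ_s| = 0.818

|Γ| ≈ 0.818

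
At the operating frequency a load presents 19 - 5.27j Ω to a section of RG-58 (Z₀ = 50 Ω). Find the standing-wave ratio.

VSWR ≈ 2.67

Γ = (Z_L − Z_0)/(Z_L + Z_0) = (-31 − j5.27)/(69 − j5.27)
|Γ| = 31.4/69.2 = 0.454
VSWR = (1 + |Γ|)/(1 − |Γ|) = 1.45/0.546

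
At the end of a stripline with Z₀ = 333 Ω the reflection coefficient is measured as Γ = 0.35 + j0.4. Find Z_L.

Z_L = Z_0·(1 + Γ)/(1 − Γ) = 333·(1.35 + j0.4)/(0.65 − j0.4)

Z_L ≈ 410 + j457 Ω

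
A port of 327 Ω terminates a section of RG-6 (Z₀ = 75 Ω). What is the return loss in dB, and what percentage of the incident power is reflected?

Γ = (327 − 75)/(327 + 75) = 0.627
RL = −20·log₁₀(0.627) = 4.06 dB
P_refl/P_inc = |Γ|² = 0.393

RL ≈ 4.06 dB; 39.3% of incident power reflected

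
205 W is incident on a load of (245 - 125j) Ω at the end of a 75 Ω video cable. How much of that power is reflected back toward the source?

|Γ| = |(170 − j125)/(320 − j125)| = 0.614
|Γ|² = 0.377
P_refl = |Γ|²·P_inc = 77.3 W, P_del = (1 − |Γ|²)·P_inc = 128 W

P_reflected ≈ 77.3 W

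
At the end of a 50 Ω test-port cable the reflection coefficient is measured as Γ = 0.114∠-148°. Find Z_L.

Z_L ≈ 40.9 − j5.01 Ω

Z_L = Z_0·(1 + Γ)/(1 − Γ) = 50·(0.903 − j0.0604)/(1.1 + j0.0604)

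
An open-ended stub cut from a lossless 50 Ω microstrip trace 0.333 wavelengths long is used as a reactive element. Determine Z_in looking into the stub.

Z_in ≈ +j28.7 Ω

βl = 2π × 0.333 = 120°
tan(βl) = -1.74
For an open-ended stub, Z_in = −jZ_0·cot(βl) = −jZ_0/tan(βl)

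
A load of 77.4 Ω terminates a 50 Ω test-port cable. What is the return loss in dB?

RL ≈ 13.3 dB

Γ = (77.4 − 50)/(77.4 + 50) = 0.215
RL = −20·log₁₀|Γ| = −20·log₁₀(0.215)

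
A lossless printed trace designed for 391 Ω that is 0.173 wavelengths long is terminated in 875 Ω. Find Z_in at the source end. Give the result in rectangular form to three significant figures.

Z_in ≈ 211 − j156 Ω

βl = 2π × 0.173 = 62.3°
tan(βl) = tan(62.3°) = 1.9
Z_in = Z_0·(Z_L + jZ_0·tanβl)/(Z_0 + jZ_L·tanβl)
     = 391·(875 + j744)/(391 + j1670)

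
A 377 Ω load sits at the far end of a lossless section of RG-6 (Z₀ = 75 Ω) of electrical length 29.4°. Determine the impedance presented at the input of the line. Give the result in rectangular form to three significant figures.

tan(βl) = tan(29.4°) = 0.563
Z_in = Z_0·(Z_L + jZ_0·tanβl)/(Z_0 + jZ_L·tanβl)
     = 75·(377 + j42.3)/(75 + j212)

Z_in ≈ 55.1 − j114 Ω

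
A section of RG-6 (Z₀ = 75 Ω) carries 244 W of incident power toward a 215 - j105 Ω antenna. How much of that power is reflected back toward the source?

|Γ| = |(140 − j105)/(290 − j105)| = 0.567
|Γ|² = 0.322
P_refl = |Γ|²·P_inc = 78.6 W, P_del = (1 − |Γ|²)·P_inc = 165 W

P_reflected ≈ 78.6 W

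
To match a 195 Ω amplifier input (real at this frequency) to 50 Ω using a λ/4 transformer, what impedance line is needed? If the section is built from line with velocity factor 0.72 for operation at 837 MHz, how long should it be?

Z_qwt ≈ 98.7 Ω; length ≈ 6.45 cm

Z_qwt = √(Z_0·R_L) = √(50 × 195) = √9750
λ = 0.72·c/f = 0.258 m, so l = λ/4 = 0.0645 m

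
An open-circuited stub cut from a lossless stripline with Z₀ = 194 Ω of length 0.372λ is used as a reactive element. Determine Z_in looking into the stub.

βl = 2π × 0.372 = 134°
tan(βl) = -1.04
For an open-circuited stub, Z_in = −jZ_0·cot(βl) = −jZ_0/tan(βl)

Z_in ≈ +j187 Ω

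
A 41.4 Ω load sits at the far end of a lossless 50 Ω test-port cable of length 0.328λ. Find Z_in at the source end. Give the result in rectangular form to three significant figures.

Z_in ≈ 54.8 − j8.64 Ω

βl = 2π × 0.328 = 118°
tan(βl) = tan(118°) = -1.87
Z_in = Z_0·(Z_L + jZ_0·tanβl)/(Z_0 + jZ_L·tanβl)
     = 50·(41.4 − j93.7)/(50 − j77.6)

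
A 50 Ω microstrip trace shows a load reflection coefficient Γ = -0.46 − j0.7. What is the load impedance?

Z_L = Z_0·(1 + Γ)/(1 − Γ) = 50·(0.54 − j0.7)/(1.46 + j0.7)

Z_L ≈ 5.69 − j26.7 Ω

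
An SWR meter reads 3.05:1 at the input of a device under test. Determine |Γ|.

|Γ| = (S − 1)/(S + 1) = (3.05 − 1)/(3.05 + 1) = 2.05/4.05

|Γ| ≈ 0.506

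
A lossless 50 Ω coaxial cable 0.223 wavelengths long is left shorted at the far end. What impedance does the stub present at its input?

Z_in ≈ +j292 Ω

βl = 2π × 0.223 = 80.3°
tan(βl) = 5.84
For a shorted stub, Z_in = jZ_0·tan(βl)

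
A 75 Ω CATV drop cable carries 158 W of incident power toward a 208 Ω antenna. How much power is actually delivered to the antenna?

Γ = (208 − 75)/(208 + 75) = 0.47
|Γ|² = 0.221
P_refl = |Γ|²·P_inc = 34.9 W, P_del = (1 − |Γ|²)·P_inc = 123 W

P_delivered ≈ 123 W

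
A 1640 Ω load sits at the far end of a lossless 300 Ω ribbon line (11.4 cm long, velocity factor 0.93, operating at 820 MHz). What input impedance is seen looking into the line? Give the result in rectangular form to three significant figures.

Z_in ≈ 73.2 + j170 Ω

λ = v/f = 0.93·c / 820 MHz = 0.34 m
βl = 2π·l/λ = 2π × 0.335 = 121°
tan(βl) = tan(121°) = -1.69
Z_in = Z_0·(Z_L + jZ_0·tanβl)/(Z_0 + jZ_L·tanβl)
     = 300·(1640 − j507)/(300 − j2770)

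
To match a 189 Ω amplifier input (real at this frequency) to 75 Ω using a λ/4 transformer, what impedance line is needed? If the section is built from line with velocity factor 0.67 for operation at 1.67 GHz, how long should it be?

Z_qwt = √(Z_0·R_L) = √(75 × 189) = √14180
λ = 0.67·c/f = 0.12 m, so l = λ/4 = 0.0301 m

Z_qwt ≈ 119 Ω; length ≈ 3.01 cm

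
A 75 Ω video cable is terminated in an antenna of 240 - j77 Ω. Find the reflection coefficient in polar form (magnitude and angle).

Γ ≈ 0.562 ∠ -11.3°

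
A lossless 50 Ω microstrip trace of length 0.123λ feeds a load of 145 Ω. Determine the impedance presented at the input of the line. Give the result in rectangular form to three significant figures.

Z_in ≈ 31.4 − j40.2 Ω

βl = 2π × 0.123 = 44.3°
tan(βl) = tan(44.3°) = 0.975
Z_in = Z_0·(Z_L + jZ_0·tanβl)/(Z_0 + jZ_L·tanβl)
     = 50·(145 + j48.8)/(50 + j141)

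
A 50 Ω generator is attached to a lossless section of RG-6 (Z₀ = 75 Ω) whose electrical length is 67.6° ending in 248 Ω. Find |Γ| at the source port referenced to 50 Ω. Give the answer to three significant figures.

tan(βl) = 2.43
Z_in = Z_0·(Z_L + jZ_0·tanβl)/(Z_0 + jZ_L·tanβl) = 26.1 − j27.7 Ω
Γ_s = (Z_in − Z_s)/(Z_in + Z_s) = (-23.9 − j27.7)/(76.1 − j27.7), |Γ_s| = 0.451

|Γ| ≈ 0.451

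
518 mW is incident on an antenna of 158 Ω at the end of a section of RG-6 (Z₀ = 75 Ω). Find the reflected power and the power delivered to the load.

P_reflected ≈ 65.7 mW; P_delivered ≈ 452 mW

Γ = (158 − 75)/(158 + 75) = 0.356
|Γ|² = 0.127
P_refl = |Γ|²·P_inc = 65.7 mW, P_del = (1 − |Γ|²)·P_inc = 452 mW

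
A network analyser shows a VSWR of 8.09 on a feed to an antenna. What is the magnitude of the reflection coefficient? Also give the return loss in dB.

|Γ| ≈ 0.78; return loss ≈ 2.16 dB

|Γ| = (S − 1)/(S + 1) = (8.09 − 1)/(8.09 + 1) = 7.09/9.09
RL = −20·log₁₀|Γ| = −20·log₁₀(0.78)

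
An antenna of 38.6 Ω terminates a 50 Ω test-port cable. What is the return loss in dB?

RL ≈ 17.8 dB

Γ = (38.6 − 50)/(38.6 + 50) = -0.129
RL = −20·log₁₀|Γ| = −20·log₁₀(0.129)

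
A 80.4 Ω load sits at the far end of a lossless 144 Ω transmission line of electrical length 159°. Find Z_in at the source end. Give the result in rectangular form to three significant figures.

tan(βl) = tan(159°) = -0.384
Z_in = Z_0·(Z_L + jZ_0·tanβl)/(Z_0 + jZ_L·tanβl)
     = 144·(80.4 − j55.3)/(144 − j30.9)

Z_in ≈ 88.2 − j36.4 Ω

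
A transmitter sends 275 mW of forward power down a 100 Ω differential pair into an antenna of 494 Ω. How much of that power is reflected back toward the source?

Γ = (494 − 100)/(494 + 100) = 0.663
|Γ|² = 0.44
P_refl = |Γ|²·P_inc = 121 mW, P_del = (1 − |Γ|²)·P_inc = 154 mW

P_reflected ≈ 121 mW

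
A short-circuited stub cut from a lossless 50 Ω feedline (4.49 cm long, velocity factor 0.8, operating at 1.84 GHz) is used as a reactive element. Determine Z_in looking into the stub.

Z_in ≈ −j74.3 Ω

λ = v/f = 0.8·c / 1.84 GHz = 0.13 m
βl = 2π·l/λ = 2π × 0.344 = 124°
tan(βl) = -1.49
For a short-circuited stub, Z_in = jZ_0·tan(βl)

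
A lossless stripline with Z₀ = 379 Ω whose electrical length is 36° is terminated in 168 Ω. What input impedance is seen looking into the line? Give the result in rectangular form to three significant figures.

tan(βl) = tan(36°) = 0.727
Z_in = Z_0·(Z_L + jZ_0·tanβl)/(Z_0 + jZ_L·tanβl)
     = 379·(168 + j275)/(379 + j122)

Z_in ≈ 233 + j200 Ω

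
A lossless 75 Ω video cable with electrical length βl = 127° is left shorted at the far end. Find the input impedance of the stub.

Z_in ≈ −j99.5 Ω

tan(βl) = -1.33
For a shorted stub, Z_in = jZ_0·tan(βl)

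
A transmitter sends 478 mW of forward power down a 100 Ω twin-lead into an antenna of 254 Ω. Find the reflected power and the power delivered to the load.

Γ = (254 − 100)/(254 + 100) = 0.435
|Γ|² = 0.189
P_refl = |Γ|²·P_inc = 90.5 mW, P_del = (1 − |Γ|²)·P_inc = 388 mW

P_reflected ≈ 90.5 mW; P_delivered ≈ 388 mW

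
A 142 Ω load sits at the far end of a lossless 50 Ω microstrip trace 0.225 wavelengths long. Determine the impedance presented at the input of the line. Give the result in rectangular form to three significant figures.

βl = 2π × 0.225 = 81°
tan(βl) = tan(81°) = 6.31
Z_in = Z_0·(Z_L + jZ_0·tanβl)/(Z_0 + jZ_L·tanβl)
     = 50·(142 + j316)/(50 + j897)

Z_in ≈ 18 − j6.92 Ω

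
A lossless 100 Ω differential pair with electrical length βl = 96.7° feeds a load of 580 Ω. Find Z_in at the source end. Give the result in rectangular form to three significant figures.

Z_in ≈ 17.5 + j11.4 Ω

tan(βl) = tan(96.7°) = -8.51
Z_in = Z_0·(Z_L + jZ_0·tanβl)/(Z_0 + jZ_L·tanβl)
     = 100·(580 − j851)/(100 − j4940)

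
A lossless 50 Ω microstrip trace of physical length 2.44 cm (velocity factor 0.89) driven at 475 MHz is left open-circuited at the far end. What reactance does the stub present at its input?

λ = v/f = 0.89·c / 475 MHz = 0.562 m
βl = 2π·l/λ = 2π × 0.0434 = 15.6°
tan(βl) = 0.28
For an open-circuited stub, Z_in = −jZ_0·cot(βl) = −jZ_0/tan(βl)

X_in ≈ -179 Ω (capacitive)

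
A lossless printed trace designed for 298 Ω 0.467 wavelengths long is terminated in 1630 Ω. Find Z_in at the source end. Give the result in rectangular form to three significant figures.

Z_in ≈ 732 + j780 Ω

βl = 2π × 0.467 = 168°
tan(βl) = tan(168°) = -0.21
Z_in = Z_0·(Z_L + jZ_0·tanβl)/(Z_0 + jZ_L·tanβl)
     = 298·(1630 − j62.7)/(298 − j343)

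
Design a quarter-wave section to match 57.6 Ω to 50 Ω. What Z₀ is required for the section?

Z_qwt ≈ 53.7 Ω

Z_qwt = √(Z_0·R_L) = √(50 × 57.6) = √2880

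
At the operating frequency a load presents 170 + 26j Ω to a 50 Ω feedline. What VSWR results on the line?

VSWR ≈ 3.49

Γ = (Z_L − Z_0)/(Z_L + Z_0) = (120 + j26)/(220 + j26)
|Γ| = 123/222 = 0.554
VSWR = (1 + |Γ|)/(1 − |Γ|) = 1.55/0.446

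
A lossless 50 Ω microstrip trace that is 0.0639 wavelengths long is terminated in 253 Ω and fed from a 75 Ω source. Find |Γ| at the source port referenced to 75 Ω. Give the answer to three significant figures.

|Γ| ≈ 0.603

βl = 2π × 0.0639 = 23°
tan(βl) = 0.425
Z_in = Z_0·(Z_L + jZ_0·tanβl)/(Z_0 + jZ_L·tanβl) = 53.2 − j93 Ω
Γ_s = (Z_in − Z_s)/(Z_in + Z_s) = (-21.8 − j93)/(128 − j93), |Γ_s| = 0.603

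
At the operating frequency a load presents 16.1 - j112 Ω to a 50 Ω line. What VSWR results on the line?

VSWR ≈ 19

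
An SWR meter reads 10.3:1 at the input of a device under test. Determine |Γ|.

|Γ| ≈ 0.823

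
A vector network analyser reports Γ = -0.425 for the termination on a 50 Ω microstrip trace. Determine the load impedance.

Z_L = Z_0·(1 + Γ)/(1 − Γ) = 50·(0.575)/(1.43)

Z_L ≈ 20.2 Ω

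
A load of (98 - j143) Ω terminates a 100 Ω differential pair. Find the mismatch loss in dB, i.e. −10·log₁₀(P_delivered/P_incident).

mismatch loss ≈ 1.82 dB

Γ = (-2 − j143)/(198 − j143), |Γ| = 0.586
|Γ|² = 0.343, so P_del/P_inc = 1 − |Γ|² = 0.657
ML = −10·log₁₀(1 − |Γ|²)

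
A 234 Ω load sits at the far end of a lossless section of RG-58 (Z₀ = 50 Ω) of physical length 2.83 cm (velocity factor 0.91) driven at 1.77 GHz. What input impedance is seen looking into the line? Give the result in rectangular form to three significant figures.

λ = v/f = 0.91·c / 1.77 GHz = 0.154 m
βl = 2π·l/λ = 2π × 0.183 = 66.1°
tan(βl) = tan(66.1°) = 2.25
Z_in = Z_0·(Z_L + jZ_0·tanβl)/(Z_0 + jZ_L·tanβl)
     = 50·(234 + j113)/(50 + j527)

Z_in ≈ 12.7 − j21 Ω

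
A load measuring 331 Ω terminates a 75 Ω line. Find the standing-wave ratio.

VSWR ≈ 4.41

Γ = (331 − 75)/(331 + 75) = 0.631
VSWR = (1 + 0.631)/(1 − 0.631)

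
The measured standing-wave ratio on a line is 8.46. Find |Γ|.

|Γ| ≈ 0.789

|Γ| = (S − 1)/(S + 1) = (8.46 − 1)/(8.46 + 1) = 7.46/9.46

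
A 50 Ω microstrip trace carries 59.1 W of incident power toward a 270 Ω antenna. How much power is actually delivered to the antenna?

P_delivered ≈ 31.2 W

Γ = (270 − 50)/(270 + 50) = 0.688
|Γ|² = 0.473
P_refl = |Γ|²·P_inc = 27.9 W, P_del = (1 − |Γ|²)·P_inc = 31.2 W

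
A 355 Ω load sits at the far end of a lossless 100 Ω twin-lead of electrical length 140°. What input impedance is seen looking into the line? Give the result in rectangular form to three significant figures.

Z_in ≈ 61.3 + j98.6 Ω

tan(βl) = tan(140°) = -0.839
Z_in = Z_0·(Z_L + jZ_0·tanβl)/(Z_0 + jZ_L·tanβl)
     = 100·(355 − j83.9)/(100 − j298)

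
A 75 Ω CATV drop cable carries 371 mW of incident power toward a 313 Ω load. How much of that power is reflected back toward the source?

Γ = (313 − 75)/(313 + 75) = 0.613
|Γ|² = 0.376
P_refl = |Γ|²·P_inc = 140 mW, P_del = (1 − |Γ|²)·P_inc = 231 mW

P_reflected ≈ 140 mW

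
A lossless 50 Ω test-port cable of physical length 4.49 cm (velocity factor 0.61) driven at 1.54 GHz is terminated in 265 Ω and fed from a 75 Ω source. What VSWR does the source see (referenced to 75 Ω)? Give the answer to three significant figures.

λ = v/f = 0.61·c / 1.54 GHz = 0.119 m
βl = 2π·l/λ = 2π × 0.378 = 136°
tan(βl) = -0.965
Z_in = Z_0·(Z_L + jZ_0·tanβl)/(Z_0 + jZ_L·tanβl) = 18.8 + j48.1 Ω
Γ_s = (Z_in − Z_s)/(Z_in + Z_s) = (-56.2 + j48.1)/(93.8 + j48.1), |Γ_s| = 0.701
VSWR = (1 + |Γ_s|)/(1 − |Γ_s|)

VSWR ≈ 5.69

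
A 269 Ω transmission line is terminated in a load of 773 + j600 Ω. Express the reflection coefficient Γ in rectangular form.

Γ ≈ 0.612 + j0.223

Γ = (Z_L − Z_0)/(Z_L + Z_0) = (504 + j600)/(1042 + j600)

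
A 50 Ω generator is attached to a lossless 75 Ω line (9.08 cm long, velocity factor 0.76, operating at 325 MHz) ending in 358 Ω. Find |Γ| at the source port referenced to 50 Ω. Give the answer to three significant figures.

λ = v/f = 0.76·c / 325 MHz = 0.702 m
βl = 2π·l/λ = 2π × 0.129 = 46.6°
tan(βl) = 1.06
Z_in = Z_0·(Z_L + jZ_0·tanβl)/(Z_0 + jZ_L·tanβl) = 28.6 − j65.3 Ω
Γ_s = (Z_in − Z_s)/(Z_in + Z_s) = (-21.4 − j65.3)/(78.6 − j65.3), |Γ_s| = 0.672

|Γ| ≈ 0.672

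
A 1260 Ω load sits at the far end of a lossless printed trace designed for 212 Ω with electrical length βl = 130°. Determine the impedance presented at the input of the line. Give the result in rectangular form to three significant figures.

Z_in ≈ 59.6 + j169 Ω

tan(βl) = tan(130°) = -1.19
Z_in = Z_0·(Z_L + jZ_0·tanβl)/(Z_0 + jZ_L·tanβl)
     = 212·(1260 − j253)/(212 − j1500)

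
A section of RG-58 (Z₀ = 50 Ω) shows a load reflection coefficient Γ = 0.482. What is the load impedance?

Z_L = Z_0·(1 + Γ)/(1 − Γ) = 50·(1.48)/(0.518)

Z_L ≈ 143 Ω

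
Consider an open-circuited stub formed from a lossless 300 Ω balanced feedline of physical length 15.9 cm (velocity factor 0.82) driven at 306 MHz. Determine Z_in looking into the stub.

λ = v/f = 0.82·c / 306 MHz = 0.804 m
βl = 2π·l/λ = 2π × 0.198 = 71.2°
tan(βl) = 2.94
For an open-circuited stub, Z_in = −jZ_0·cot(βl) = −jZ_0/tan(βl)

Z_in ≈ −j102 Ω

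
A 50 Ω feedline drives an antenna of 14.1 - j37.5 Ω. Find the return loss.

Γ = (-35.9 − j37.5)/(64.1 − j37.5), |Γ| = 0.699
RL = −20·log₁₀|Γ| = −20·log₁₀(0.699)

RL ≈ 3.11 dB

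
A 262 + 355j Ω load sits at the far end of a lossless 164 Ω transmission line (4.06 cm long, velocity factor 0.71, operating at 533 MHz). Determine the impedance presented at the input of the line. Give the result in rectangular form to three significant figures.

λ = v/f = 0.71·c / 533 MHz = 0.4 m
βl = 2π·l/λ = 2π × 0.102 = 36.6°
tan(βl) = tan(36.6°) = 0.742
Z_in = Z_0·(Z_L + jZ_0·tanβl)/(Z_0 + jZ_L·tanβl)
     = 164·(262 + j477)/(-99.4 + j194)

Z_in ≈ 229 − j338 Ω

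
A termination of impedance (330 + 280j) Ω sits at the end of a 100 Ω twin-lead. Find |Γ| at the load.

|Γ| ≈ 0.706

Γ = (Z_L − Z_0)/(Z_L + Z_0) = (230 + j280)/(430 + j280)
|Γ| = 362/513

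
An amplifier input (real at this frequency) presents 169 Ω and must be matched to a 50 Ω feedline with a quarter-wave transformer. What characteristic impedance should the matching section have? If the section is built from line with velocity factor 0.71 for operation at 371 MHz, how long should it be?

Z_qwt = √(Z_0·R_L) = √(50 × 169) = √8450
λ = 0.71·c/f = 0.574 m, so l = λ/4 = 0.144 m

Z_qwt ≈ 91.9 Ω; length ≈ 14.4 cm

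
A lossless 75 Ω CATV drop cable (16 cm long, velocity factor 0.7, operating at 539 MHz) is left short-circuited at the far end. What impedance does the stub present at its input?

Z_in ≈ −j47.2 Ω

λ = v/f = 0.7·c / 539 MHz = 0.39 m
βl = 2π·l/λ = 2π × 0.411 = 148°
tan(βl) = -0.629
For a short-circuited stub, Z_in = jZ_0·tan(βl)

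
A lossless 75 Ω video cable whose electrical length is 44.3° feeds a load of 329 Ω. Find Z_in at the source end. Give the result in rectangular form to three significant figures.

tan(βl) = tan(44.3°) = 0.976
Z_in = Z_0·(Z_L + jZ_0·tanβl)/(Z_0 + jZ_L·tanβl)
     = 75·(329 + j73.2)/(75 + j321)

Z_in ≈ 33.2 − j69.1 Ω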